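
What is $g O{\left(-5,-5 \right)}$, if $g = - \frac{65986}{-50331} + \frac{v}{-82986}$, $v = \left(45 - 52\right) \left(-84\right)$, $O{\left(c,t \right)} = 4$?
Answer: $\frac{3630879712}{696128061} \approx 5.2158$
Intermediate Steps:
$v = 588$ ($v = \left(-7\right) \left(-84\right) = 588$)
$g = \frac{907719928}{696128061}$ ($g = - \frac{65986}{-50331} + \frac{588}{-82986} = \left(-65986\right) \left(- \frac{1}{50331}\right) + 588 \left(- \frac{1}{82986}\right) = \frac{65986}{50331} - \frac{98}{13831} = \frac{907719928}{696128061} \approx 1.304$)
$g O{\left(-5,-5 \right)} = \frac{907719928}{696128061} \cdot 4 = \frac{3630879712}{696128061}$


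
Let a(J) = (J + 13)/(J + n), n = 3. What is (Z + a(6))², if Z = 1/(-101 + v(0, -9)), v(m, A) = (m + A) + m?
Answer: 4330561/980100 ≈ 4.4185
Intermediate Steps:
v(m, A) = A + 2*m (v(m, A) = (A + m) + m = A + 2*m)
a(J) = (13 + J)/(3 + J) (a(J) = (J + 13)/(J + 3) = (13 + J)/(3 + J))
Z = -1/110 (Z = 1/(-101 + (-9 + 2*0)) = 1/(-101 + (-9 + 0)) = 1/(-101 - 9) = 1/(-110) = -1/110 ≈ -0.0090909)
(Z + a(6))² = (-1/110 + (13 + 6)/(3 + 6))² = (-1/110 + 19/9)² = (2081/990)² = 4330561/980100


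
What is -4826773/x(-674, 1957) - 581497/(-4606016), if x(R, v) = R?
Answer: 11116292797673/1552227392 ≈ 7161.5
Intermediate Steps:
-4826773/x(-674, 1957) - 581497/(-4606016) = -4826773/(-674) - 581497/(-4606016) = -4826773*(-1/674) - 581497*(-1/4606016) = 4826773/674 + 581497/4606016 = 11116292797673/1552227392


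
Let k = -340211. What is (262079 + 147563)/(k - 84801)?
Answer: -204821/212506 ≈ -0.96384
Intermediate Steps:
(262079 + 147563)/(k - 84801) = (262079 + 147563)/(-340211 - 84801) = 409642/(-425012) = 409642*(-1/425012) = -204821/212506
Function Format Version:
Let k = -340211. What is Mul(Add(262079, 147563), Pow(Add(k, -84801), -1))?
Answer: Rational(-204821, 212506) ≈ -0.96384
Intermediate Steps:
Mul(Add(262079, 147563), Pow(Add(k, -84801), -1)) = Mul(Add(262079, 147563), Pow(Add(-340211, -84801), -1)) = Mul(409642, Pow(-425012, -1)) = Mul(409642, Rational(-1, 425012)) = Rational(-204821, 212506)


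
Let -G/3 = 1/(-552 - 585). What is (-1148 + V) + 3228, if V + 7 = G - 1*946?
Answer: 427134/379 ≈ 1127.0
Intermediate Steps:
G = 1/379 (G = -3/(-552 - 585) = -3/(-1137) = -3*(-1/1137) = 1/379 ≈ 0.0026385)
V = -361186/379 (V = -7 + (1/379 - 1*946) = -7 + (1/379 - 946) = -7 - 358533/379 = -361186/379 ≈ -953.00)
(-1148 + V) + 3228 = (-1148 - 361186/379) + 3228 = -796278/379 + 3228 = 427134/379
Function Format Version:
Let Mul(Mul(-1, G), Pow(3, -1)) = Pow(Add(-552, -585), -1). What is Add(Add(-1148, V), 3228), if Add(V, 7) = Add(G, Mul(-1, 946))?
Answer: Rational(427134, 379) ≈ 1127.0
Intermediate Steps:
G = Rational(1, 379) (G = Mul(-3, Pow(Add(-552, -585), -1)) = Mul(-3, Pow(-1137, -1)) = Mul(-3, Rational(-1, 1137)) = Rational(1, 379) ≈ 0.0026385)
V = Rational(-361186, 379) (V = Add(-7, Add(Rational(1, 379), Mul(-1, 946))) = Add(-7, Add(Rational(1, 379), -946)) = Add(-7, Rational(-358533, 379)) = Rational(-361186, 379) ≈ -953.00)
Add(Add(-1148, V), 3228) = Add(Add(-1148, Rational(-361186, 379)), 3228) = Add(Rational(-796278, 379), 3228) = Rational(427134, 379)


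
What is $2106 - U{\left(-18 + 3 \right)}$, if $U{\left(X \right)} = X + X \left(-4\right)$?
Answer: $2061$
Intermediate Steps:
$U{\left(X \right)} = - 3 X$ ($U{\left(X \right)} = X - 4 X = - 3 X$)
$2106 - U{\left(-18 + 3 \right)} = 2106 - - 3 \left(-18 + 3\right) = 2106 - \left(-3\right) \left(-15\right) = 2106 - 45 = 2061$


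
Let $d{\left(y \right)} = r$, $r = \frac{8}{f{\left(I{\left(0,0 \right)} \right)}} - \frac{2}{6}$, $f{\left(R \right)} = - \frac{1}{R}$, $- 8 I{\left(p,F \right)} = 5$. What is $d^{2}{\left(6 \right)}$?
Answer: $\frac{196}{9} \approx 21.778$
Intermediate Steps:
$I{\left(p,F \right)} = - \frac{5}{8}$ ($I{\left(p,F \right)} = \left(- \frac{1}{8}\right) 5 = - \frac{5}{8}$)
$r = \frac{14}{3}$ ($r = \frac{8}{\left(-1\right) \frac{1}{- \frac{5}{8}}} - \frac{2}{6} = \frac{8}{\left(-1\right) \left(- \frac{8}{5}\right)} - \frac{1}{3} = \frac{8}{\frac{8}{5}} - \frac{1}{3} = 8 \cdot \frac{5}{8} - \frac{1}{3} = 5 - \frac{1}{3} = \frac{14}{3} \approx 4.6667$)
$d{\left(y \right)} = \frac{14}{3}$
$d^{2}{\left(6 \right)} = \left(\frac{14}{3}\right)^{2} = \frac{196}{9}$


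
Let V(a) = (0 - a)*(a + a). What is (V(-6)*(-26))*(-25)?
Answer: -46800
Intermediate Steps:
V(a) = -2*a² (V(a) = (-a)*(2*a) = -2*a²)
(V(-6)*(-26))*(-25) = (-2*(-6)²*(-26))*(-25) = (-2*36*(-26))*(-25) = -72*(-26)*(-25) = 1872*(-25) = -46800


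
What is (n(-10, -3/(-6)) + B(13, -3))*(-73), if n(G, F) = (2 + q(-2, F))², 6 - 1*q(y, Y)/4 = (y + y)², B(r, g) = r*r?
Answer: -117749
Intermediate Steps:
B(r, g) = r²
q(y, Y) = 24 - 16*y² (q(y, Y) = 24 - 4*(y + y)² = 24 - 4*4*y² = 24 - 16*y²)
n(G, F) = 1444 (n(G, F) = (2 + (24 - 16*(-2)²))² = (2 + (24 - 16*4))² = (2 + (24 - 64))² = (2 - 40)² = (-38)² = 1444)
(n(-10, -3/(-6)) + B(13, -3))*(-73) = (1444 + 13²)*(-73) = (1444 + 169)*(-73) = 1613*(-73) = -117749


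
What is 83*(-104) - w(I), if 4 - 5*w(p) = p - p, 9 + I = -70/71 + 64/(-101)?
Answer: -43164/5 ≈ -8632.8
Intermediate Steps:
I = -76153/7171 (I = -9 + (-70/71 + 64/(-101)) = -9 + (-70*1/71 + 64*(-1/101)) = -9 + (-70/71 - 64/101) = -9 - 11614/7171 = -76153/7171 ≈ -10.620)
w(p) = 4/5 (w(p) = 4/5 - (p - p)/5 = 4/5 - 1/5*0 = 4/5 + 0 = 4/5)
83*(-104) - w(I) = 83*(-104) - 1*4/5 = -8632 - 4/5 = -43164/5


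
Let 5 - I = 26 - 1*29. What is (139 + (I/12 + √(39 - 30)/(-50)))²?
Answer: 438525481/22500 ≈ 19490.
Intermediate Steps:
I = 8 (I = 5 - (26 - 1*29) = 5 - (26 - 29) = 5 - 1*(-3) = 5 + 3 = 8)
(139 + (I/12 + √(39 - 30)/(-50)))² = (139 + (8/12 + √(39 - 30)/(-50)))² = (139 + (8*(1/12) + √9*(-1/50)))² = (139 + (⅔ + 3*(-1/50)))² = (139 + (⅔ - 3/50))² = (139 + 91/150)² = (20941/150)² = 438525481/22500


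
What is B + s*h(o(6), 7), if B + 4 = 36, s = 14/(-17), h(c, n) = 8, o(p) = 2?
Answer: 432/17 ≈ 25.412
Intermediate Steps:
s = -14/17 (s = 14*(-1/17) = -14/17 ≈ -0.82353)
B = 32 (B = -4 + 36 = 32)
B + s*h(o(6), 7) = 32 - 14/17*8 = 32 - 112/17 = 432/17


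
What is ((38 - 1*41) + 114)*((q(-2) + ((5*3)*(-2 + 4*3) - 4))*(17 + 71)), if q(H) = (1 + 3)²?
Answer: 1582416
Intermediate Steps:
q(H) = 16 (q(H) = 4² = 16)
((38 - 1*41) + 114)*((q(-2) + ((5*3)*(-2 + 4*3) - 4))*(17 + 71)) = ((38 - 1*41) + 114)*((16 + ((5*3)*(-2 + 4*3) - 4))*(17 + 71)) = ((38 - 41) + 114)*((16 + (15*(-2 + 12) - 4))*88) = (-3 + 114)*((16 + (15*10 - 4))*88) = 111*((16 + (150 - 4))*88) = 111*((16 + 146)*88) = 111*(162*88) = 111*14256 = 1582416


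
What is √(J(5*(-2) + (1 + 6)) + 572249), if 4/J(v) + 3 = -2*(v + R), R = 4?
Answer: √14306205/5 ≈ 756.47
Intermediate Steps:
J(v) = 4/(-11 - 2*v) (J(v) = 4/(-3 - 2*(v + 4)) = 4/(-3 - 2*(4 + v)) = 4/(-3 + (-8 - 2*v)) = 4/(-11 - 2*v))
√(J(5*(-2) + (1 + 6)) + 572249) = √(-4/(11 + 2*(5*(-2) + (1 + 6))) + 572249) = √(-4/(11 + 2*(-10 + 7)) + 572249) = √(-4/(11 + 2*(-3)) + 572249) = √(-4/(11 - 6) + 572249) = √(-4/5 + 572249) = √(-4*⅕ + 572249) = √(-⅘ + 572249) = √(2861241/5) = √14306205/5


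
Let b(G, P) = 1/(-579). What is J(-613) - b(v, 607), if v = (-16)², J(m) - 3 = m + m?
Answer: -708116/579 ≈ -1223.0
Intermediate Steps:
J(m) = 3 + 2*m (J(m) = 3 + (m + m) = 3 + 2*m)
v = 256
b(G, P) = -1/579
J(-613) - b(v, 607) = (3 + 2*(-613)) - 1*(-1/579) = (3 - 1226) + 1/579 = -1223 + 1/579 = -708116/579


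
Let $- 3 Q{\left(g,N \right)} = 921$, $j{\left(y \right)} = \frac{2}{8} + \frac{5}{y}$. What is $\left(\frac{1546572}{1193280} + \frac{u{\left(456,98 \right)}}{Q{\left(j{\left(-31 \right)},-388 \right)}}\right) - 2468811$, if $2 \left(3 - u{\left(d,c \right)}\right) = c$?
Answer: $- \frac{75368015572173}{30528080} \approx -2.4688 \cdot 10^{6}$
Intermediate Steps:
$u{\left(d,c \right)} = 3 - \frac{c}{2}$
$j{\left(y \right)} = \frac{1}{4} + \frac{5}{y}$ ($j{\left(y \right)} = 2 \cdot \frac{1}{8} + \frac{5}{y} = \frac{1}{4} + \frac{5}{y}$)
$Q{\left(g,N \right)} = -307$ ($Q{\left(g,N \right)} = \left(- \frac{1}{3}\right) 921 = -307$)
$\left(\frac{1546572}{1193280} + \frac{u{\left(456,98 \right)}}{Q{\left(j{\left(-31 \right)},-388 \right)}}\right) - 2468811 = \left(\frac{1546572}{1193280} + \frac{3 - 49}{-307}\right) - 2468811 = \left(1546572 \cdot \frac{1}{1193280} + \left(3 - 49\right) \left(- \frac{1}{307}\right)\right) - 2468811 = \left(\frac{128881}{99440} - - \frac{46}{307}\right) - 2468811 = \left(\frac{128881}{99440} + \frac{46}{307}\right) - 2468811 = \frac{44140707}{30528080} - 2468811 = - \frac{75368015572173}{30528080}$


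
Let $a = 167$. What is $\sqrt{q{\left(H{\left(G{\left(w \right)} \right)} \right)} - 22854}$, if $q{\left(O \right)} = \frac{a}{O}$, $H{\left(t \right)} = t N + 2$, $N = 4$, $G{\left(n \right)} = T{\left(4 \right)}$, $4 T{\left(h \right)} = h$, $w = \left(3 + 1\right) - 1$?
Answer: $\frac{i \sqrt{821742}}{6} \approx 151.08 i$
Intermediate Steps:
$w = 3$ ($w = 4 - 1 = 3$)
$T{\left(h \right)} = \frac{h}{4}$
$G{\left(n \right)} = 1$ ($G{\left(n \right)} = \frac{1}{4} \cdot 4 = 1$)
$H{\left(t \right)} = 2 + 4 t$ ($H{\left(t \right)} = t 4 + 2 = 4 t + 2 = 2 + 4 t$)
$q{\left(O \right)} = \frac{167}{O}$
$\sqrt{q{\left(H{\left(G{\left(w \right)} \right)} \right)} - 22854} = \sqrt{\frac{167}{2 + 4 \cdot 1} - 22854} = \sqrt{\frac{167}{2 + 4} - 22854} = \sqrt{\frac{167}{6} - 22854} = \sqrt{- \frac{136957}{6}} = \frac{i \sqrt{821742}}{6}$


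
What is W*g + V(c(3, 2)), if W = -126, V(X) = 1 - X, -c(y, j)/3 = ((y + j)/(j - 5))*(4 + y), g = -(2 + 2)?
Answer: 470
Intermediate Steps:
g = -4 (g = -1*4 = -4)
c(y, j) = -3*(4 + y)*(j + y)/(-5 + j) (c(y, j) = -3*(y + j)/(j - 5)*(4 + y) = -3*(j + y)/(-5 + j)*(4 + y) = -3*(4 + y)*(j + y)/(-5 + j))
W*g + V(c(3, 2)) = -126*(-4) + (1 - 3*(-1*3² - 4*2 - 4*3 - 1*2*3)/(-5 + 2)) = 504 + (1 - 3*(-1*9 - 8 - 12 - 6)/(-3)) = 504 + (1 - 3*(-1)*(-9 - 8 - 12 - 6)/3) = 504 + (1 - 3*(-1)*(-35)/3) = 504 + (1 - 1*35) = 504 + (1 - 35) = 504 - 34 = 470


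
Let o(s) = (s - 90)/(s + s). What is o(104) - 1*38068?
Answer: -3959065/104 ≈ -38068.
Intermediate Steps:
o(s) = (-90 + s)/(2*s) (o(s) = (-90 + s)/((2*s)) = (-90 + s)*(1/(2*s)) = (-90 + s)/(2*s))
o(104) - 1*38068 = (½)*(-90 + 104)/104 - 1*38068 = (½)*(1/104)*14 - 38068 = 7/104 - 38068 = -3959065/104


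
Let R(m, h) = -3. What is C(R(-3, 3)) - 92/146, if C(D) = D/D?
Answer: 27/73 ≈ 0.36986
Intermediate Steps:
C(D) = 1
C(R(-3, 3)) - 92/146 = 1 - 92/146 = 1 - 92*1/146 = 1 - 46/73 = 27/73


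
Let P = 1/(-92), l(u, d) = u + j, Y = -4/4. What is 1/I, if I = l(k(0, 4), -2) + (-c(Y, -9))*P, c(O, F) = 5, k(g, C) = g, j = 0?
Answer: 92/5 ≈ 18.400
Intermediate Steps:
Y = -1 (Y = -4*1/4 = -1)
l(u, d) = u (l(u, d) = u + 0 = u)
P = -1/92 ≈ -0.010870
I = 5/92 (I = 0 - 1*5*(-1/92) = 0 - 5*(-1/92) = 0 + 5/92 = 5/92 ≈ 0.054348)
1/I = 1/(5/92) = 92/5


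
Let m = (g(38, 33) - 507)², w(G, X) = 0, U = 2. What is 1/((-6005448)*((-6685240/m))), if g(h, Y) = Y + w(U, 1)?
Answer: 6241/1115218366320 ≈ 5.5962e-9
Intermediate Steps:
g(h, Y) = Y (g(h, Y) = Y + 0 = Y)
m = 224676 (m = (33 - 507)² = (-474)² = 224676)
1/((-6005448)*((-6685240/m))) = 1/((-6005448)*((-6685240/224676))) = -1/(6005448*((-6685240*1/224676))) = -1/(6005448*(-1671310/56169)) = -1/6005448*(-56169/1671310) = 6241/1115218366320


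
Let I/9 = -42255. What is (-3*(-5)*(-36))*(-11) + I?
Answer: -374355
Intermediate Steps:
I = -380295 (I = 9*(-42255) = -380295)
(-3*(-5)*(-36))*(-11) + I = (-3*(-5)*(-36))*(-11) - 380295 = (15*(-36))*(-11) - 380295 = -540*(-11) - 380295 = 5940 - 380295 = -374355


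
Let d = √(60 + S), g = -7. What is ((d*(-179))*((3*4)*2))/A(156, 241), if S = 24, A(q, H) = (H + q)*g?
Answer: 8592*√21/2779 ≈ 14.168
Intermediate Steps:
A(q, H) = -7*H - 7*q (A(q, H) = (H + q)*(-7) = -7*H - 7*q)
d = 2*√21 (d = √(60 + 24) = √84 = 2*√21 ≈ 9.1651)
((d*(-179))*((3*4)*2))/A(156, 241) = (((2*√21)*(-179))*((3*4)*2))/(-7*241 - 7*156) = ((-358*√21)*(12*2))/(-1687 - 1092) = (-358*√21*24)/(-2779) = -8592*√21*(-1/2779) = 8592*√21/2779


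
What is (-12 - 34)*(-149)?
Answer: 6854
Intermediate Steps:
(-12 - 34)*(-149) = -46*(-149) = 6854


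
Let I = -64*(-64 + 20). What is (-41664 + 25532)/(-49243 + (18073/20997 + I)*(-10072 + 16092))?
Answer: -338723604/355022707229 ≈ -0.00095409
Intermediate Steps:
I = 2816 (I = -64*(-44) = 2816)
(-41664 + 25532)/(-49243 + (18073/20997 + I)*(-10072 + 16092)) = (-41664 + 25532)/(-49243 + (18073/20997 + 2816)*(-10072 + 16092)) = -16132/(-49243 + (18073*(1/20997) + 2816)*6020) = -16132/(-49243 + (18073/20997 + 2816)*6020) = -16132/(-49243 + (59145625/20997)*6020) = -16132/(-49243 + 356056662500/20997) = -16132/355022707229/20997 = -16132*20997/355022707229 = -338723604/355022707229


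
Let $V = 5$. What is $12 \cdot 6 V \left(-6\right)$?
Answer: $-2160$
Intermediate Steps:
$12 \cdot 6 V \left(-6\right) = 12 \cdot 6 \cdot 5 \left(-6\right) = 12 \cdot 30 \left(-6\right) = 12 \left(-180\right) = -2160$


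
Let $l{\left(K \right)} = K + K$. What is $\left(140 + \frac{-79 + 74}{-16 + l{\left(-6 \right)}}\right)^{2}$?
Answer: $\frac{15405625}{784} \approx 19650.0$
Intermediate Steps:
$l{\left(K \right)} = 2 K$
$\left(140 + \frac{-79 + 74}{-16 + l{\left(-6 \right)}}\right)^{2} = \left(140 + \frac{-79 + 74}{-16 + 2 \left(-6\right)}\right)^{2} = \left(140 - \frac{5}{-16 - 12}\right)^{2} = \left(140 - \frac{5}{-28}\right)^{2} = \left(140 - - \frac{5}{28}\right)^{2} = \left(140 + \frac{5}{28}\right)^{2} = \left(\frac{3925}{28}\right)^{2} = \frac{15405625}{784}$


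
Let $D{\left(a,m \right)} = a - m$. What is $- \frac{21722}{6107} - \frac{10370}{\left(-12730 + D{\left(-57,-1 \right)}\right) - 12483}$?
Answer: $- \frac{485563628}{154317783} \approx -3.1465$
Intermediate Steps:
$- \frac{21722}{6107} - \frac{10370}{\left(-12730 + D{\left(-57,-1 \right)}\right) - 12483} = - \frac{21722}{6107} - \frac{10370}{\left(-12730 - 56\right) - 12483} = - \frac{21722}{6107} - \frac{10370}{-12786 - 12483} = - \frac{21722}{6107} - \frac{10370}{-25269} = - \frac{21722}{6107} - - \frac{10370}{25269} = - \frac{21722}{6107} + \frac{10370}{25269} = - \frac{485563628}{154317783}$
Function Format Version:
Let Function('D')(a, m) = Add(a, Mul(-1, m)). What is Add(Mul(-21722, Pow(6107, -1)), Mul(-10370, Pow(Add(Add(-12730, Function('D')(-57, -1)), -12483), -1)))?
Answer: Rational(-485563628, 154317783) ≈ -3.1465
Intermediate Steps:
Add(Mul(-21722, Pow(6107, -1)), Mul(-10370, Pow(Add(Add(-12730, Function('D')(-57, -1)), -12483), -1))) = Add(Mul(-21722, Pow(6107, -1)), Mul(-10370, Pow(Add(Add(-12730, Add(-57, Mul(-1, -1))), -12483), -1))) = Add(Mul(-21722, Rational(1, 6107)), Mul(-10370, Pow(Add(Add(-12730, Add(-57, 1)), -12483), -1))) = Add(Rational(-21722, 6107), Mul(-10370, Pow(Add(Add(-12730, -56), -12483), -1))) = Add(Rational(-21722, 6107), Mul(-10370, Pow(Add(-12786, -12483), -1))) = Add(Rational(-21722, 6107), Mul(-10370, Pow(-25269, -1))) = Add(Rational(-21722, 6107), Mul(-10370, Rational(-1, 25269))) = Add(Rational(-21722, 6107), Rational(10370, 25269)) = Rational(-485563628, 154317783)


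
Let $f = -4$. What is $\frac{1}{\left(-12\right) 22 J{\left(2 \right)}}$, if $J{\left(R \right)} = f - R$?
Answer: $\frac{1}{1584} \approx 0.00063131$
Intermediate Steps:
$J{\left(R \right)} = -4 - R$
$\frac{1}{\left(-12\right) 22 J{\left(2 \right)}} = \frac{1}{\left(-12\right) 22 \left(-4 - 2\right)} = \frac{1}{\left(-264\right) \left(-4 - 2\right)} = \frac{1}{\left(-264\right) \left(-6\right)} = \frac{1}{1584}$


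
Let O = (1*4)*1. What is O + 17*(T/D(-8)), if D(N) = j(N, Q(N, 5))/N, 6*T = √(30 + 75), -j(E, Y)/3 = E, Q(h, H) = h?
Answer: 4 - 17*√105/18 ≈ -5.6777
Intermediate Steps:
j(E, Y) = -3*E
T = √105/6 (T = √(30 + 75)/6 = √105/6 ≈ 1.7078)
O = 4 (O = 4*1 = 4)
D(N) = -3 (D(N) = (-3*N)/N = -3)
O + 17*(T/D(-8)) = 4 + 17*((√105/6)/(-3)) = 4 + 17*((√105/6)*(-⅓)) = 4 + 17*(-√105/18) = 4 - 17*√105/18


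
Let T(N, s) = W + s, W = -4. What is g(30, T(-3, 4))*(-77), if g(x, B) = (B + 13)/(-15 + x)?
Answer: -1001/15 ≈ -66.733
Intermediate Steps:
T(N, s) = -4 + s
g(x, B) = (13 + B)/(-15 + x)
g(30, T(-3, 4))*(-77) = ((13 + (-4 + 4))/(-15 + 30))*(-77) = ((13 + 0)/15)*(-77) = ((1/15)*13)*(-77) = (13/15)*(-77) = -1001/15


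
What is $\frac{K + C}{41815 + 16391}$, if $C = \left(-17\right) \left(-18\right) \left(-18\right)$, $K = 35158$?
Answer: $\frac{14825}{29103} \approx 0.5094$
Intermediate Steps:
$C = -5508$ ($C = 306 \left(-18\right) = -5508$)
$\frac{K + C}{41815 + 16391} = \frac{35158 - 5508}{41815 + 16391} = \frac{29650}{58206} = 29650 \cdot \frac{1}{58206} = \frac{14825}{29103}$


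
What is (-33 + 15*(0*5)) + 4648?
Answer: 4615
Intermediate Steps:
(-33 + 15*(0*5)) + 4648 = (-33 + 15*0) + 4648 = (-33 + 0) + 4648 = -33 + 4648 = 4615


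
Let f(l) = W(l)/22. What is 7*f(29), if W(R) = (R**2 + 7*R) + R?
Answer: 7511/22 ≈ 341.41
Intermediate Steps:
W(R) = R**2 + 8*R
f(l) = l*(8 + l)/22 (f(l) = (l*(8 + l))/22 = (l*(8 + l))*(1/22) = l*(8 + l)/22)
7*f(29) = 7*((1/22)*29*(8 + 29)) = 7*((1/22)*29*37) = 7*(1073/22) = 7511/22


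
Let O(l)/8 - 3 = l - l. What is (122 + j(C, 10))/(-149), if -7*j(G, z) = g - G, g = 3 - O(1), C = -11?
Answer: -864/1043 ≈ -0.82838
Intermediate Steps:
O(l) = 24 (O(l) = 24 + 8*(l - l) = 24 + 8*0 = 24 + 0 = 24)
g = -21 (g = 3 - 1*24 = 3 - 24 = -21)
j(G, z) = 3 + G/7 (j(G, z) = -(-21 - G)/7 = 3 + G/7)
(122 + j(C, 10))/(-149) = (122 + (3 + (1/7)*(-11)))/(-149) = -(122 + (3 - 11/7))/149 = -(122 + 10/7)/149 = -1/149*864/7 = -864/1043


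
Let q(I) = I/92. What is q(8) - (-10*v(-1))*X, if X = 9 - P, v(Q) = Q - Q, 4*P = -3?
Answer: 2/23 ≈ 0.086957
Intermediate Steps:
P = -3/4 (P = (1/4)*(-3) = -3/4 ≈ -0.75000)
v(Q) = 0
q(I) = I/92 (q(I) = I*(1/92) = I/92)
X = 39/4 (X = 9 - 1*(-3/4) = 9 + 3/4 = 39/4 ≈ 9.7500)
q(8) - (-10*v(-1))*X = (1/92)*8 - (-10*0)*39/4 = 2/23 - 0*39/4 = 2/23 - 1*0 = 2/23 + 0 = 2/23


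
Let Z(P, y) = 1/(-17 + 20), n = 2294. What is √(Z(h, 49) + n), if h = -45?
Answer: √20649/3 ≈ 47.899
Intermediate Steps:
Z(P, y) = ⅓ (Z(P, y) = 1/3 = ⅓)
√(Z(h, 49) + n) = √(⅓ + 2294) = √(6883/3) = √20649/3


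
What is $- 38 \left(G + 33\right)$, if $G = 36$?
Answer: $-2622$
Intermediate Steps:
$- 38 \left(G + 33\right) = - 38 \left(36 + 33\right) = \left(-38\right) 69 = -2622$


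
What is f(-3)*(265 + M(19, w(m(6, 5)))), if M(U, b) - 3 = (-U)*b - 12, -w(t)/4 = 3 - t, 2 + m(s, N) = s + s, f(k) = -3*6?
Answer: 4968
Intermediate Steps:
f(k) = -18
m(s, N) = -2 + 2*s (m(s, N) = -2 + (s + s) = -2 + 2*s)
w(t) = -12 + 4*t (w(t) = -4*(3 - t) = -12 + 4*t)
M(U, b) = -9 - U*b (M(U, b) = 3 + ((-U)*b - 12) = 3 + (-U*b - 12) = 3 + (-12 - U*b) = -9 - U*b)
f(-3)*(265 + M(19, w(m(6, 5)))) = -18*(265 + (-9 - 1*19*(-12 + 4*(-2 + 2*6)))) = -18*(265 + (-9 - 1*19*(-12 + 4*(-2 + 12)))) = -18*(265 + (-9 - 1*19*(-12 + 4*10))) = -18*(265 + (-9 - 1*19*(-12 + 40))) = -18*(265 + (-9 - 1*19*28)) = -18*(265 + (-9 - 532)) = -18*(265 - 541) = -18*(-276) = 4968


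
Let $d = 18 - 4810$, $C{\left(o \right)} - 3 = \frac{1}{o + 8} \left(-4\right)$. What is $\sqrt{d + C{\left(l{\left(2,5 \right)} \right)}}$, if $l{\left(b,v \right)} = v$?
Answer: $\frac{i \sqrt{809393}}{13} \approx 69.205 i$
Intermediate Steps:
$C{\left(o \right)} = 3 - \frac{4}{8 + o}$ ($C{\left(o \right)} = 3 + \frac{1}{o + 8} \left(-4\right) = 3 + \frac{1}{8 + o} \left(-4\right) = 3 - \frac{4}{8 + o}$)
$d = -4792$ ($d = 18 - 4810 = -4792$)
$\sqrt{d + C{\left(l{\left(2,5 \right)} \right)}} = \sqrt{-4792 + \frac{20 + 3 \cdot 5}{8 + 5}} = \sqrt{-4792 + \frac{20 + 15}{13}} = \sqrt{-4792 + \frac{1}{13} \cdot 35} = \sqrt{-4792 + \frac{35}{13}} = \sqrt{- \frac{62261}{13}} = \frac{i \sqrt{809393}}{13}$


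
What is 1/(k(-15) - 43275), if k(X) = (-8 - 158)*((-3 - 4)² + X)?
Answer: -1/48919 ≈ -2.0442e-5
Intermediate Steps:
k(X) = -8134 - 166*X (k(X) = -166*((-7)² + X) = -166*(49 + X) = -8134 - 166*X)
1/(k(-15) - 43275) = 1/((-8134 - 166*(-15)) - 43275) = 1/((-8134 + 2490) - 43275) = 1/(-5644 - 43275) = 1/(-48919) = -1/48919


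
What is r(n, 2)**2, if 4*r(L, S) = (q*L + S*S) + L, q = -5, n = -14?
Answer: 225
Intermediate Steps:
r(L, S) = -L + S**2/4 (r(L, S) = ((-5*L + S*S) + L)/4 = ((-5*L + S**2) + L)/4 = ((S**2 - 5*L) + L)/4 = (S**2 - 4*L)/4 = -L + S**2/4)
r(n, 2)**2 = (-1*(-14) + (1/4)*2**2)**2 = (14 + (1/4)*4)**2 = (14 + 1)**2 = 15**2 = 225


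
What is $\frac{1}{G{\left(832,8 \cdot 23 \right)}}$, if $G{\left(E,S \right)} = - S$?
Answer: $- \frac{1}{184} \approx -0.0054348$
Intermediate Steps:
$\frac{1}{G{\left(832,8 \cdot 23 \right)}} = \frac{1}{\left(-1\right) 8 \cdot 23} = \frac{1}{\left(-1\right) 184} = \frac{1}{-184} = - \frac{1}{184}$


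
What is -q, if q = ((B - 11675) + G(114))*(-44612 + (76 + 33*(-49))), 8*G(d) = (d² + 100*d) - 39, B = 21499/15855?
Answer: -50514678788269/126840 ≈ -3.9826e+8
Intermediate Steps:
B = 21499/15855 (B = 21499*(1/15855) = 21499/15855 ≈ 1.3560)
G(d) = -39/8 + d²/8 + 25*d/2 (G(d) = ((d² + 100*d) - 39)/8 = (-39 + d² + 100*d)/8 = -39/8 + d²/8 + 25*d/2)
q = 50514678788269/126840 (q = ((21499/15855 - 11675) + (-39/8 + (⅛)*114² + (25/2)*114))*(-44612 + (76 + 33*(-49))) = (-185085626/15855 + (-39/8 + (⅛)*12996 + 1425))*(-44612 + (76 - 1617)) = (-185085626/15855 + (-39/8 + 3249/2 + 1425))*(-44612 - 1541) = (-185085626/15855 + 24357/8)*(-46153) = -1094504773/126840*(-46153) = 50514678788269/126840 ≈ 3.9826e+8)
-q = -1*50514678788269/126840 = -50514678788269/126840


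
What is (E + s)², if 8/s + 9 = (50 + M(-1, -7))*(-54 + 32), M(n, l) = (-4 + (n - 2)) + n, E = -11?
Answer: 105493441/870489 ≈ 121.19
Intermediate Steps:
M(n, l) = -6 + 2*n (M(n, l) = (-4 + (-2 + n)) + n = (-6 + n) + n = -6 + 2*n)
s = -8/933 (s = 8/(-9 + (50 + (-6 + 2*(-1)))*(-54 + 32)) = 8/(-9 + (50 + (-6 - 2))*(-22)) = 8/(-9 + (50 - 8)*(-22)) = 8/(-9 + 42*(-22)) = 8/(-9 - 924) = 8/(-933) = 8*(-1/933) = -8/933 ≈ -0.0085745)
(E + s)² = (-11 - 8/933)² = (-10271/933)² = 105493441/870489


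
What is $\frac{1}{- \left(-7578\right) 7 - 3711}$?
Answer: $\frac{1}{49335} \approx 2.027 \cdot 10^{-5}$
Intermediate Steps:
$\frac{1}{- \left(-7578\right) 7 - 3711} = \frac{1}{\left(-1\right) \left(-53046\right) - 3711} = \frac{1}{53046 - 3711} = \frac{1}{49335}$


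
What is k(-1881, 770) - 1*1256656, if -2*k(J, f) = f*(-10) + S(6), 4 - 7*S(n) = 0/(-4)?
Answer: -8769644/7 ≈ -1.2528e+6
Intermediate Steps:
S(n) = 4/7 (S(n) = 4/7 - 0/(-4) = 4/7 - 0*(-1)/4 = 4/7 - 1/7*0 = 4/7 + 0 = 4/7)
k(J, f) = -2/7 + 5*f (k(J, f) = -(f*(-10) + 4/7)/2 = -(-10*f + 4/7)/2 = -(4/7 - 10*f)/2 = -2/7 + 5*f)
k(-1881, 770) - 1*1256656 = (-2/7 + 5*770) - 1*1256656 = (-2/7 + 3850) - 1256656 = 26948/7 - 1256656 = -8769644/7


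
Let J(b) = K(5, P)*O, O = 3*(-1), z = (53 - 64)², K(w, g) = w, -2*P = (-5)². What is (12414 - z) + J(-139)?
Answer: 12278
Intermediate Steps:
P = -25/2 (P = -½*(-5)² = -½*25 = -25/2 ≈ -12.500)
z = 121 (z = (-11)² = 121)
O = -3
J(b) = -15 (J(b) = 5*(-3) = -15)
(12414 - z) + J(-139) = (12414 - 1*121) - 15 = (12414 - 121) - 15 = 12293 - 15 = 12278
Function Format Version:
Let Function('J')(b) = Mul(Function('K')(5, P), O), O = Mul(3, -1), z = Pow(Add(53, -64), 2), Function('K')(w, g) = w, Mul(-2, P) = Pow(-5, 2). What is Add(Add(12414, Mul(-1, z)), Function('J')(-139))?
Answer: 12278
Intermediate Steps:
P = Rational(-25, 2) (P = Mul(Rational(-1, 2), Pow(-5, 2)) = Mul(Rational(-1, 2), 25) = Rational(-25, 2) ≈ -12.500)
z = 121 (z = Pow(-11, 2) = 121)
O = -3
Function('J')(b) = -15 (Function('J')(b) = Mul(5, -3) = -15)
Add(Add(12414, Mul(-1, z)), Function('J')(-139)) = Add(Add(12414, Mul(-1, 121)), -15) = Add(Add(12414, -121), -15) = Add(12293, -15) = 12278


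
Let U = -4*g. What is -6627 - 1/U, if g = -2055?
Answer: -54473941/8220 ≈ -6627.0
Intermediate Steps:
U = 8220 (U = -4*(-2055) = 8220)
-6627 - 1/U = -6627 - 1/8220 = -54473941/8220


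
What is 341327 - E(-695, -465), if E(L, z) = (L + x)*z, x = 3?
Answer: 19547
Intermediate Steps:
E(L, z) = z*(3 + L) (E(L, z) = (L + 3)*z = (3 + L)*z = z*(3 + L))
341327 - E(-695, -465) = 341327 - (-465)*(3 - 695) = 341327 - (-465)*(-692) = 341327 - 1*321780 = 341327 - 321780 = 19547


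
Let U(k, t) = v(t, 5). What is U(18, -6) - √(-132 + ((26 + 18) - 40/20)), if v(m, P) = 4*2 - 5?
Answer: 3 - 3*I*√10 ≈ 3.0 - 9.4868*I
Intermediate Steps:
v(m, P) = 3 (v(m, P) = 8 - 5 = 3)
U(k, t) = 3
U(18, -6) - √(-132 + ((26 + 18) - 40/20)) = 3 - √(-132 + ((26 + 18) - 40/20)) = 3 - √(-132 + (44 - 40*1/20)) = 3 - √(-132 + (44 - 2)) = 3 - √(-132 + 42) = 3 - √(-90) = 3 - 3*I*√10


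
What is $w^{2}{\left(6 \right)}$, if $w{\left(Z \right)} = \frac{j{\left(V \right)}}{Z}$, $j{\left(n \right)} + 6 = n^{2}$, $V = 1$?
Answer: $\frac{25}{36} \approx 0.69444$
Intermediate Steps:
$j{\left(n \right)} = -6 + n^{2}$
$w{\left(Z \right)} = - \frac{5}{Z}$ ($w{\left(Z \right)} = \frac{-6 + 1^{2}}{Z} = \frac{-6 + 1}{Z} = - \frac{5}{Z}$)
$w^{2}{\left(6 \right)} = \left(- \frac{5}{6}\right)^{2} = \frac{25}{36}$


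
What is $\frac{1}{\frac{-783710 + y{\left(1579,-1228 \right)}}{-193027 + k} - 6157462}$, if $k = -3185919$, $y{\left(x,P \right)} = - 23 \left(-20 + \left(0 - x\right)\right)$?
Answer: $- \frac{3378946}{20805730848119} \approx -1.624 \cdot 10^{-7}$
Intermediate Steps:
$y{\left(x,P \right)} = 460 + 23 x$ ($y{\left(x,P \right)} = - 23 \left(-20 - x\right) = 460 + 23 x$)
$\frac{1}{\frac{-783710 + y{\left(1579,-1228 \right)}}{-193027 + k} - 6157462} = \frac{1}{\frac{-783710 + \left(460 + 23 \cdot 1579\right)}{-193027 - 3185919} - 6157462} = \frac{1}{\frac{-783710 + \left(460 + 36317\right)}{-3378946} - 6157462} = \frac{1}{\left(-783710 + 36777\right) \left(- \frac{1}{3378946}\right) - 6157462} = \frac{1}{\left(-746933\right) \left(- \frac{1}{3378946}\right) - 6157462} = \frac{1}{\frac{746933}{3378946} - 6157462} = \frac{1}{- \frac{20805730848119}{3378946}} = - \frac{3378946}{20805730848119}$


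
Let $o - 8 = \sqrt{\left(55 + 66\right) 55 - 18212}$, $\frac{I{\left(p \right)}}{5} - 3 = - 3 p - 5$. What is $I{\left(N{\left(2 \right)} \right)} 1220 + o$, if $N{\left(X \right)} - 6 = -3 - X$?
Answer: $-30492 + i \sqrt{11557} \approx -30492.0 + 107.5 i$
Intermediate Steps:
$N{\left(X \right)} = 3 - X$ ($N{\left(X \right)} = 6 - \left(3 + X\right) = 3 - X$)
$I{\left(p \right)} = -10 - 15 p$ ($I{\left(p \right)} = 15 + 5 \left(- 3 p - 5\right) = 15 + 5 \left(-5 - 3 p\right) = 15 - \left(25 + 15 p\right) = -10 - 15 p$)
$o = 8 + i \sqrt{11557}$ ($o = 8 + \sqrt{\left(55 + 66\right) 55 - 18212} = 8 + \sqrt{121 \cdot 55 - 18212} = 8 + \sqrt{6655 - 18212} = 8 + \sqrt{-11557} = 8 + i \sqrt{11557} \approx 8.0 + 107.5 i$)
$I{\left(N{\left(2 \right)} \right)} 1220 + o = \left(-10 - 15 \left(3 - 2\right)\right) 1220 + \left(8 + i \sqrt{11557}\right) = \left(-10 - 15\right) 1220 + \left(8 + i \sqrt{11557}\right) = \left(-25\right) 1220 + \left(8 + i \sqrt{11557}\right) = -30500 + \left(8 + i \sqrt{11557}\right) = -30492 + i \sqrt{11557}$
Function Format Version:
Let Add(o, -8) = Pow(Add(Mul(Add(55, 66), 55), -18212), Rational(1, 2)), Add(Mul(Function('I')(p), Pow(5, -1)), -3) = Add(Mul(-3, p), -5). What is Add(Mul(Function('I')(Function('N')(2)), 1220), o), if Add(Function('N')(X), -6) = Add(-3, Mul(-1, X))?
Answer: Add(-30492, Mul(I, Pow(11557, Rational(1, 2)))) ≈ Add(-30492., Mul(107.50, I))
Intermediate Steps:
Function('N')(X) = Add(3, Mul(-1, X)) (Function('N')(X) = Add(6, Add(-3, Mul(-1, X))) = Add(3, Mul(-1, X)))
Function('I')(p) = Add(-10, Mul(-15, p)) (Function('I')(p) = Add(15, Mul(5, Add(Mul(-3, p), -5))) = Add(15, Mul(5, Add(-5, Mul(-3, p)))) = Add(15, Add(-25, Mul(-15, p))) = Add(-10, Mul(-15, p)))
o = Add(8, Mul(I, Pow(11557, Rational(1, 2)))) (o = Add(8, Pow(Add(Mul(Add(55, 66), 55), -18212), Rational(1, 2))) = Add(8, Pow(Add(Mul(121, 55), -18212), Rational(1, 2))) = Add(8, Pow(Add(6655, -18212), Rational(1, 2))) = Add(8, Pow(-11557, Rational(1, 2))) = Add(8, Mul(I, Pow(11557, Rational(1, 2)))) ≈ Add(8.0000, Mul(107.50, I)))
Add(Mul(Function('I')(Function('N')(2)), 1220), o) = Add(Mul(Add(-10, Mul(-15, Add(3, Mul(-1, 2)))), 1220), Add(8, Mul(I, Pow(11557, Rational(1, 2))))) = Add(Mul(Add(-10, Mul(-15, Add(3, -2))), 1220), Add(8, Mul(I, Pow(11557, Rational(1, 2))))) = Add(Mul(Add(-10, Mul(-15, 1)), 1220), Add(8, Mul(I, Pow(11557, Rational(1, 2))))) = Add(Mul(Add(-10, -15), 1220), Add(8, Mul(I, Pow(11557, Rational(1, 2))))) = Add(Mul(-25, 1220), Add(8, Mul(I, Pow(11557, Rational(1, 2))))) = Add(-30500, Add(8, Mul(I, Pow(11557, Rational(1, 2))))) = Add(-30492, Mul(I, Pow(11557, Rational(1, 2))))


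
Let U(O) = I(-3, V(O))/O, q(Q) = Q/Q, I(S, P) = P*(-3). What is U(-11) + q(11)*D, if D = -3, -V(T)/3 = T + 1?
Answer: 57/11 ≈ 5.1818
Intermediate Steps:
V(T) = -3 - 3*T (V(T) = -3*(T + 1) = -3*(1 + T) = -3 - 3*T)
I(S, P) = -3*P
q(Q) = 1
U(O) = (9 + 9*O)/O (U(O) = (-3*(-3 - 3*O))/O = (9 + 9*O)/O)
U(-11) + q(11)*D = (9 + 9/(-11)) + 1*(-3) = (9 + 9*(-1/11)) - 3 = (9 - 9/11) - 3 = 90/11 - 3 = 57/11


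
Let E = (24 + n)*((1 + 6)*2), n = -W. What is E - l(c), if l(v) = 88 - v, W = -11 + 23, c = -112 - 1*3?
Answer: -35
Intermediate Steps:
c = -115 (c = -112 - 3 = -115)
W = 12
n = -12 (n = -1*12 = -12)
E = 168 (E = (24 - 12)*((1 + 6)*2) = 12*(7*2) = 12*14 = 168)
E - l(c) = 168 - (88 - 1*(-115)) = 168 - (88 + 115) = 168 - 1*203 = 168 - 203 = -35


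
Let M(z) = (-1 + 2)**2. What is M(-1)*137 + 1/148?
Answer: 20277/148 ≈ 137.01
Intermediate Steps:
M(z) = 1 (M(z) = 1**2 = 1)
M(-1)*137 + 1/148 = 1*137 + 1/148 = 137 + 1/148 = 20277/148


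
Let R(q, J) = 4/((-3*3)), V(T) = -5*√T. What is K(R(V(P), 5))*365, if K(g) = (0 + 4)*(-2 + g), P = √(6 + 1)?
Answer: -32120/9 ≈ -3568.9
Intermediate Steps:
P = √7 ≈ 2.6458
R(q, J) = -4/9 (R(q, J) = 4/(-9) = 4*(-⅑) = -4/9)
K(g) = -8 + 4*g (K(g) = 4*(-2 + g) = -8 + 4*g)
K(R(V(P), 5))*365 = (-8 + 4*(-4/9))*365 = (-8 - 16/9)*365 = -88/9*365 = -32120/9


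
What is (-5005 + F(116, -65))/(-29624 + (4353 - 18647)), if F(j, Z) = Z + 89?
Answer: 4981/43918 ≈ 0.11342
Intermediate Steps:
F(j, Z) = 89 + Z
(-5005 + F(116, -65))/(-29624 + (4353 - 18647)) = (-5005 + (89 - 65))/(-29624 + (4353 - 18647)) = (-5005 + 24)/(-29624 - 14294) = -4981/(-43918) = -4981*(-1/43918) = 4981/43918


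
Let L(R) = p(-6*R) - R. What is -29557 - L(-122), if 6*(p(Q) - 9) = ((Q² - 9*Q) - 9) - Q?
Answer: -235541/2 ≈ -1.1777e+5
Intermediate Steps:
p(Q) = 15/2 - 5*Q/3 + Q²/6 (p(Q) = 9 + (((Q² - 9*Q) - 9) - Q)/6 = 9 + ((-9 + Q² - 9*Q) - Q)/6 = 9 + (-9 + Q² - 10*Q)/6 = 9 + (-3/2 - 5*Q/3 + Q²/6) = 15/2 - 5*Q/3 + Q²/6)
L(R) = 15/2 + 6*R² + 9*R (L(R) = (15/2 - (-10)*R + (-6*R)²/6) - R = (15/2 + 10*R + (36*R²)/6) - R = (15/2 + 10*R + 6*R²) - R = (15/2 + 6*R² + 10*R) - R = 15/2 + 6*R² + 9*R)
-29557 - L(-122) = -29557 - (15/2 + 6*(-122)² + 9*(-122)) = -29557 - (15/2 + 6*14884 - 1098) = -29557 - (15/2 + 89304 - 1098) = -29557 - 1*176427/2 = -29557 - 176427/2 = -235541/2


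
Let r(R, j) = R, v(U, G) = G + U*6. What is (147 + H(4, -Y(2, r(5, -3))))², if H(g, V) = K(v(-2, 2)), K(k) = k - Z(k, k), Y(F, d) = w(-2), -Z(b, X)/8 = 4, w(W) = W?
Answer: 28561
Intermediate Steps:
Z(b, X) = -32 (Z(b, X) = -8*4 = -32)
v(U, G) = G + 6*U
Y(F, d) = -2
K(k) = 32 + k (K(k) = k - 1*(-32) = k + 32 = 32 + k)
H(g, V) = 22 (H(g, V) = 32 + (2 + 6*(-2)) = 32 + (2 - 12) = 32 - 10 = 22)
(147 + H(4, -Y(2, r(5, -3))))² = (147 + 22)² = 169² = 28561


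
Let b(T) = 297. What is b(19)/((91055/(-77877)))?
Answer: -23129469/91055 ≈ -254.02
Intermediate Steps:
b(19)/((91055/(-77877))) = 297/((91055/(-77877))) = 297/((91055*(-1/77877))) = 297/(-91055/77877) = 297*(-77877/91055) = -23129469/91055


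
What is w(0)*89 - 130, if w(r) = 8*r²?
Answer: -130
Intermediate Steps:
w(0)*89 - 130 = (8*0²)*89 - 130 = (8*0)*89 - 130 = 0*89 - 130 = 0 - 130 = -130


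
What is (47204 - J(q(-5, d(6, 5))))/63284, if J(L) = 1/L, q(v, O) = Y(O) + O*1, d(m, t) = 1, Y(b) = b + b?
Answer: 141611/189852 ≈ 0.74590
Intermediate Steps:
Y(b) = 2*b
q(v, O) = 3*O (q(v, O) = 2*O + O*1 = 2*O + O = 3*O)
(47204 - J(q(-5, d(6, 5))))/63284 = (47204 - 1/(3*1))/63284 = (47204 - 1/3)*(1/63284) = (141611/3)*(1/63284) = 141611/189852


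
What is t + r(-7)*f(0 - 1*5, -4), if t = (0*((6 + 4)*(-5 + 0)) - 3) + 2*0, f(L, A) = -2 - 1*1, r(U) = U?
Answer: 18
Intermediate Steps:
f(L, A) = -3 (f(L, A) = -2 - 1 = -3)
t = -3 (t = (0*(10*(-5)) - 3) + 0 = (0*(-50) - 3) + 0 = (0 - 3) + 0 = -3 + 0 = -3)
t + r(-7)*f(0 - 1*5, -4) = -3 - 7*(-3) = -3 + 21 = 18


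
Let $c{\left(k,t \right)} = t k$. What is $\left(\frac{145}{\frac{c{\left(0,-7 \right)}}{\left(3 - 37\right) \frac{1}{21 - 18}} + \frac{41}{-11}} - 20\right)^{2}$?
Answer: $\frac{5832225}{1681} \approx 3469.5$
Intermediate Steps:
$c{\left(k,t \right)} = k t$
$\left(\frac{145}{\frac{c{\left(0,-7 \right)}}{\left(3 - 37\right) \frac{1}{21 - 18}} + \frac{41}{-11}} - 20\right)^{2} = \left(\frac{145}{\frac{0 \left(-7\right)}{\left(3 - 37\right) \frac{1}{21 - 18}} + \frac{41}{-11}} - 20\right)^{2} = \left(\frac{145}{\frac{0}{\left(-34\right) \frac{1}{3}} + 41 \left(- \frac{1}{11}\right)} - 20\right)^{2} = \left(\frac{145}{\frac{0}{\left(-34\right) \frac{1}{3}} - \frac{41}{11}} - 20\right)^{2} = \left(\frac{145}{\frac{0}{- \frac{34}{3}} - \frac{41}{11}} - 20\right)^{2} = \left(\frac{145}{0 \left(- \frac{3}{34}\right) - \frac{41}{11}} - 20\right)^{2} = \left(\frac{145}{0 - \frac{41}{11}} - 20\right)^{2} = \left(\frac{145}{- \frac{41}{11}} - 20\right)^{2} = \left(145 \left(- \frac{11}{41}\right) - 20\right)^{2} = \left(- \frac{1595}{41} - 20\right)^{2} = \left(- \frac{2415}{41}\right)^{2} = \frac{5832225}{1681}$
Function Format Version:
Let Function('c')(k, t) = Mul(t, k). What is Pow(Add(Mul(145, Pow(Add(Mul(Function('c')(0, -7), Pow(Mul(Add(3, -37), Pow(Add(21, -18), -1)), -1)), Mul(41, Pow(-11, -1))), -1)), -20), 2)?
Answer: Rational(5832225, 1681) ≈ 3469.5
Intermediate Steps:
Function('c')(k, t) = Mul(k, t)
Pow(Add(Mul(145, Pow(Add(Mul(Function('c')(0, -7), Pow(Mul(Add(3, -37), Pow(Add(21, -18), -1)), -1)), Mul(41, Pow(-11, -1))), -1)), -20), 2) = Pow(Add(Mul(145, Pow(Add(Mul(Mul(0, -7), Pow(Mul(Add(3, -37), Pow(Add(21, -18), -1)), -1)), Mul(41, Pow(-11, -1))), -1)), -20), 2) = Pow(Add(Mul(145, Pow(Add(Mul(0, Pow(Mul(-34, Pow(3, -1)), -1)), Mul(41, Rational(-1, 11))), -1)), -20), 2) = Pow(Add(Mul(145, Pow(Add(Mul(0, Pow(Mul(-34, Rational(1, 3)), -1)), Rational(-41, 11)), -1)), -20), 2) = Pow(Add(Mul(145, Pow(Add(Mul(0, Pow(Rational(-34, 3), -1)), Rational(-41, 11)), -1)), -20), 2) = Pow(Add(Mul(145, Pow(Add(Mul(0, Rational(-3, 34)), Rational(-41, 11)), -1)), -20), 2) = Pow(Add(Mul(145, Pow(Add(0, Rational(-41, 11)), -1)), -20), 2) = Pow(Add(Mul(145, Pow(Rational(-41, 11), -1)), -20), 2) = Pow(Add(Mul(145, Rational(-11, 41)), -20), 2) = Pow(Add(Rational(-1595, 41), -20), 2) = Pow(Rational(-2415, 41), 2) = Rational(5832225, 1681)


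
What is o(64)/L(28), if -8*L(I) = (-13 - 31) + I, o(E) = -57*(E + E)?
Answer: -3648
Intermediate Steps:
o(E) = -114*E
L(I) = 11/2 - I/8 (L(I) = -((-13 - 31) + I)/8 = -(-44 + I)/8 = 11/2 - I/8)
o(64)/L(28) = (-114*64)/(11/2 - 1/8*28) = -7296/(11/2 - 7/2) = -7296/2 = -7296*1/2 = -3648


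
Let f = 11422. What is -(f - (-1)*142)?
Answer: -11564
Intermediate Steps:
-(f - (-1)*142) = -(11422 - (-1)*142) = -(11422 - 1*(-142)) = -(11422 + 142) = -1*11564 = -11564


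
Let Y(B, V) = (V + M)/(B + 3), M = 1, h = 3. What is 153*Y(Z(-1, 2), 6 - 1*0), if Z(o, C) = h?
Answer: 357/2 ≈ 178.50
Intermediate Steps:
Z(o, C) = 3
Y(B, V) = (1 + V)/(3 + B) (Y(B, V) = (V + 1)/(B + 3) = (1 + V)/(3 + B))
153*Y(Z(-1, 2), 6 - 1*0) = 153*((1 + (6 - 1*0))/(3 + 3)) = 153*((1 + (6 + 0))/6) = 153*((1 + 6)/6) = 153*((⅙)*7) = 153*(7/6) = 357/2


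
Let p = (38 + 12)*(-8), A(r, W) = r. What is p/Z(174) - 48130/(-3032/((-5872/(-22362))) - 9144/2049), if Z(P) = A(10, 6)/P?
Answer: -20139910867750/2895398733 ≈ -6955.8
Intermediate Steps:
Z(P) = 10/P
p = -400 (p = 50*(-8) = -400)
p/Z(174) - 48130/(-3032/((-5872/(-22362))) - 9144/2049) = -400/(10/174) - 48130/(-3032/((-5872/(-22362))) - 9144/2049) = -400/(10*(1/174)) - 48130/(-3032/((-5872*(-1/22362))) - 9144*1/2049) = -400/5/87 - 48130/(-3032/2936/11181 - 3048/683) = -400*87/5 - 48130/(-3032*11181/2936 - 3048/683) = -6960 - 48130/(-4237599/367 - 3048/683) = -6960 - 48130/(-2895398733/250661) = -6960 - 48130*(-250661/2895398733) = -6960 + 12064313930/2895398733 = -20139910867750/2895398733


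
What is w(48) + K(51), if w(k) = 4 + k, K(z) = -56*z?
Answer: -2804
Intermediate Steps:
w(48) + K(51) = (4 + 48) - 56*51 = 52 - 2856 = -2804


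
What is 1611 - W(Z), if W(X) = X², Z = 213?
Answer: -43758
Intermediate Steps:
1611 - W(Z) = 1611 - 1*213² = 1611 - 1*45369 = 1611 - 45369 = -43758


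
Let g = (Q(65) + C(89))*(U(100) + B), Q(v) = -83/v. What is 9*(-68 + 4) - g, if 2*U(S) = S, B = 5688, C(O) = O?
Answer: -32755516/65 ≈ -5.0393e+5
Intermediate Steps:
U(S) = S/2
g = 32718076/65 (g = (-83/65 + 89)*((1/2)*100 + 5688) = (-83*1/65 + 89)*(50 + 5688) = (-83/65 + 89)*5738 = (5702/65)*5738 = 32718076/65 ≈ 5.0336e+5)
9*(-68 + 4) - g = 9*(-68 + 4) - 1*32718076/65 = 9*(-64) - 32718076/65 = -576 - 32718076/65 = -32755516/65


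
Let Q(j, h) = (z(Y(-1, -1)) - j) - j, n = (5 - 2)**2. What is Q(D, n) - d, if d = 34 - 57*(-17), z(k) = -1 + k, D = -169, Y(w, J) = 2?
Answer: -664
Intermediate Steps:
n = 9 (n = 3**2 = 9)
d = 1003 (d = 34 + 969 = 1003)
Q(j, h) = 1 - 2*j (Q(j, h) = ((-1 + 2) - j) - j = (1 - j) - j = 1 - 2*j)
Q(D, n) - d = (1 - 2*(-169)) - 1*1003 = (1 + 338) - 1003 = 339 - 1003 = -664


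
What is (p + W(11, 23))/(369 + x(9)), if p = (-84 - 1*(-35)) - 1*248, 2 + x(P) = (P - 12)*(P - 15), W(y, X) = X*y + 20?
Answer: -24/385 ≈ -0.062338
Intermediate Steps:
W(y, X) = 20 + X*y
x(P) = -2 + (-15 + P)*(-12 + P) (x(P) = -2 + (P - 12)*(P - 15) = -2 + (-12 + P)*(-15 + P) = -2 + (-15 + P)*(-12 + P))
p = -297 (p = (-84 + 35) - 248 = -49 - 248 = -297)
(p + W(11, 23))/(369 + x(9)) = (-297 + (20 + 23*11))/(369 + (178 + 9**2 - 27*9)) = (-297 + (20 + 253))/(369 + (178 + 81 - 243)) = (-297 + 273)/(369 + 16) = -24/385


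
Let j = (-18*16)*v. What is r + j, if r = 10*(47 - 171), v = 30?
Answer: -9880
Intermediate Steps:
r = -1240 (r = 10*(-124) = -1240)
j = -8640 (j = -18*16*30 = -288*30 = -8640)
r + j = -1240 - 8640 = -9880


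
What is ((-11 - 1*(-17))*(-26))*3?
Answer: -468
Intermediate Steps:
((-11 - 1*(-17))*(-26))*3 = ((-11 + 17)*(-26))*3 = (6*(-26))*3 = -156*3 = -468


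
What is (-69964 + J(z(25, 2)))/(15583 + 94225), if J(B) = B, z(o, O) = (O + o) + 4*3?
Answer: -69925/109808 ≈ -0.63679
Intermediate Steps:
z(o, O) = 12 + O + o (z(o, O) = (O + o) + 12 = 12 + O + o)
(-69964 + J(z(25, 2)))/(15583 + 94225) = (-69964 + (12 + 2 + 25))/(15583 + 94225) = (-69964 + 39)/109808 = -69925*1/109808 = -69925/109808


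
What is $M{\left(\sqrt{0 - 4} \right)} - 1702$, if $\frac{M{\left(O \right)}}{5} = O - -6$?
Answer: $-1672 + 10 i \approx -1672.0 + 10.0 i$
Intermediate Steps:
$M{\left(O \right)} = 30 + 5 O$ ($M{\left(O \right)} = 5 \left(O - -6\right) = 5 \left(O + 6\right) = 5 \left(6 + O\right) = 30 + 5 O$)
$M{\left(\sqrt{0 - 4} \right)} - 1702 = \left(30 + 5 \sqrt{0 - 4}\right) - 1702 = \left(30 + 5 \sqrt{-4}\right) - 1702 = \left(30 + 5 \cdot 2 i\right) - 1702 = \left(30 + 10 i\right) - 1702 = -1672 + 10 i$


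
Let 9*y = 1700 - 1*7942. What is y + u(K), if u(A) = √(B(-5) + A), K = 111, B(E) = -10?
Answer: -6242/9 + √101 ≈ -683.51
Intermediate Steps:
y = -6242/9 (y = (1700 - 1*7942)/9 = (1700 - 7942)/9 = (⅑)*(-6242) = -6242/9 ≈ -693.56)
u(A) = √(-10 + A)
y + u(K) = -6242/9 + √(-10 + 111) = -6242/9 + √101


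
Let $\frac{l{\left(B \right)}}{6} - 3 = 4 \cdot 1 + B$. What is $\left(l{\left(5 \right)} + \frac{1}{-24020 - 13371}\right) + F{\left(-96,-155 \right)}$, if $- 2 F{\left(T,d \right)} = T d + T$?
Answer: $- \frac{273702121}{37391} \approx -7320.0$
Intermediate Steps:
$F{\left(T,d \right)} = - \frac{T}{2} - \frac{T d}{2}$ ($F{\left(T,d \right)} = - \frac{T d + T}{2} = - \frac{T + T d}{2} = - \frac{T}{2} - \frac{T d}{2}$)
$l{\left(B \right)} = 42 + 6 B$ ($l{\left(B \right)} = 18 + 6 \left(4 \cdot 1 + B\right) = 18 + 6 \left(4 + B\right) = 18 + \left(24 + 6 B\right) = 42 + 6 B$)
$\left(l{\left(5 \right)} + \frac{1}{-24020 - 13371}\right) + F{\left(-96,-155 \right)} = \left(\left(42 + 6 \cdot 5\right) + \frac{1}{-24020 - 13371}\right) - - 48 \left(1 - 155\right) = \left(\left(42 + 30\right) + \frac{1}{-37391}\right) - \left(-48\right) \left(-154\right) = \left(72 - \frac{1}{37391}\right) - 7392 = \frac{2692151}{37391} - 7392 = - \frac{273702121}{37391}$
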